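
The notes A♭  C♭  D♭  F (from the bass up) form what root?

Ab, Cb, Db, F are the tones of a Db dominant seventh chord (Db–F–Ab–Cb), making Db the root.

Db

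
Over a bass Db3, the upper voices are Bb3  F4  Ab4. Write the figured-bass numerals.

The notes Db, Bb, F, Ab stack in thirds as Bb–Db–F–Ab — a Bb minor seventh chord. The bass Db is the third, so this is first inversion: figured 6/5.

6/5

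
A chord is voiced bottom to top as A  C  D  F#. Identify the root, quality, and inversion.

The distinct note names are A, C, D, F#. Stacked in thirds they read D–F#–A–C, which is a dominant seventh chord on D.
With the fifth (A) in the bass, the chord is in second inversion (figured bass 4/3).

D dominant seventh, second inversion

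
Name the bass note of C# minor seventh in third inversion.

The seventh of C# minor seventh (C#–E–G#–B) is B; that is the bass in third inversion.

B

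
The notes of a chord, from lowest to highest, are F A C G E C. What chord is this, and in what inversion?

F major ninth, root position

Reducing to letter names: F, A, C, G, E. These stack in thirds as F–A–C–E–G — an F major ninth chord.
The lowest note is F, the root of the chord, so this is root position.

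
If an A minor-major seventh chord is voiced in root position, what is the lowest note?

A

The root of A minor-major seventh (A–C–E–G#) is A; that is the bass in root position.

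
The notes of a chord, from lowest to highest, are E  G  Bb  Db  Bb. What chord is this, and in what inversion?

The distinct note names are E, G, Bb, Db. Stacked in thirds they read E–G–Bb–Db, which is a diminished seventh chord on E.
With the root (E) in the bass, the chord is in root position (figured bass 7).

E diminished seventh, root position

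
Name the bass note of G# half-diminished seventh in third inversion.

F#

In third inversion the seventh is lowest. For G# half-diminished seventh (G#–B–D–F#) that is F#.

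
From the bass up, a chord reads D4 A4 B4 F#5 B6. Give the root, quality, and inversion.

B minor seventh, first inversion

Reducing to letter names: D, A, B, F#. These stack in thirds as B–D–F#–A — a B minor seventh chord.
The lowest note is D, the third of the chord, so this is first inversion (figured bass 6/5).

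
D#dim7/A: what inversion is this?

second inversion

D#dim7/A means D# diminished seventh with A in the bass. A is the fifth of D# diminished seventh (D#–F#–A–C), so this is second inversion.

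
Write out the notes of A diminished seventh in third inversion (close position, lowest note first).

Gb, A, C, Eb

A diminished seventh is A–C–Eb–Gb. Third inversion puts the seventh (Gb) in the bass, with the remaining tones above: Gb, A, C, Eb.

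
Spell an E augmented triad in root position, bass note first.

E, G#, B#

E augmented is E–G#–B#. Root position puts the root (E) in the bass, with the remaining tones above: E, G#, B#.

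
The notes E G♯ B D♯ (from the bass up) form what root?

E

The distinct letter names are E, G#, B, D#. Arranged as a stack of thirds they read E–G#–B–D#, so E is the root (an E major seventh chord).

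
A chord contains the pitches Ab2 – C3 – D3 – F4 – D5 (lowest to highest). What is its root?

The distinct letter names are Ab, C, D, F. Arranged as a stack of thirds they read D–F–Ab–C, so D is the root (a D half-diminished seventh chord).

D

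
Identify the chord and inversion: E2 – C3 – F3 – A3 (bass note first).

Reducing to letter names: E, C, F, A. These stack in thirds as F–A–C–E — an F major seventh chord.
The lowest note is E, the seventh of the chord, so this is third inversion (figured bass 4/2).

F major seventh, third inversion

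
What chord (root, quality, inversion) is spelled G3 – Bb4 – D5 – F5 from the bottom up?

G minor seventh, root position

The pitch classes G, Bb, D, F arrange in thirds as G–Bb–D–F: a G minor seventh chord.
G is the root of G minor seventh; root in the bass means root position (figured bass 7).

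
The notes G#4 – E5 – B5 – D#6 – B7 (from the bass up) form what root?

E

Reordering G#, E, B, D# into stacked thirds gives E–G#–B–D#; the bottom of that stack, E, is the root.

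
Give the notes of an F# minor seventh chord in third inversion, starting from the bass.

E, F#, A, C#

F# minor seventh is F#–A–C#–E. Third inversion puts the seventh (E) in the bass, with the remaining tones above: E, F#, A, C#.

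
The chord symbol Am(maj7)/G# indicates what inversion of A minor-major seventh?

Am(maj7)/G# means A minor-major seventh with G# in the bass. G# is the seventh of A minor-major seventh (A–C–E–G#), so this is third inversion.

third inversion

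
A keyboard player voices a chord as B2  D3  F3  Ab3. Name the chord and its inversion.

The distinct note names are B, D, F, Ab. Stacked in thirds they read B–D–F–Ab, which is a diminished seventh chord on B.
With the root (B) in the bass, the chord is in root position (figured bass 7).

B diminished seventh, root position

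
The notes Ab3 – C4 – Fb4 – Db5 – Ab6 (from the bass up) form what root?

Ab, C, Fb, Db are the tones of a Db minor-major seventh chord (Db–Fb–Ab–C), making Db the root.

Db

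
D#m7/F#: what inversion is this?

first inversion

D#m7/F# means D# minor seventh with F# in the bass. F# is the third of D# minor seventh (D#–F#–A#–C#), so this is first inversion.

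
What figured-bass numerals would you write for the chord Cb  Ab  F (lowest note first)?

The notes Cb, Ab, F stack in thirds as F–Ab–Cb — an F diminished triad. The bass Cb is the fifth, so this is second inversion: figured 6/4.

6/4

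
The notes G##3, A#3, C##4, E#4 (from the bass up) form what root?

A#

The distinct letter names are G##, A#, C##, E#. Arranged as a stack of thirds they read A#–C##–E#–G##, so A# is the root (an A# major seventh chord).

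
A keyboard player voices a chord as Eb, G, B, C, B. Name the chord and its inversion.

C minor-major seventh, first inversion

Reducing to letter names: Eb, G, B, C. These stack in thirds as C–Eb–G–B — a C minor-major seventh chord.
The lowest note is Eb, the third of the chord, so this is first inversion (figured bass 6/5).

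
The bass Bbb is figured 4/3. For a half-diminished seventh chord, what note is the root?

The figures 4/3 mean the fifth of the chord is in the bass. If Bbb is the fifth of a half-diminished seventh chord, the root is Eb (chord tones Eb–Gb–Bbb–Db).

Eb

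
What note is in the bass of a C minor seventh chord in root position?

In root position the root is lowest. For C minor seventh (C–Eb–G–Bb) that is C.

C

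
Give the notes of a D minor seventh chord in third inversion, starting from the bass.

Spelling D minor seventh: D–F–A–C. In third inversion the seventh is bass, giving C, D, F, A from the bottom.

C, D, F, A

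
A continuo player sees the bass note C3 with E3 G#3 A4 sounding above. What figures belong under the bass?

The notes C, E, G#, A stack in thirds as A–C–E–G# — an A minor-major seventh chord. The bass C is the third, so this is first inversion: figured 6/5.

6/5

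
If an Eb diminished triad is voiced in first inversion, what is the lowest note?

Eb diminished is Eb–Gb–Bbb. First inversion places the third in the bass: Gb.

Gb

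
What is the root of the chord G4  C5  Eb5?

C

The distinct letter names are G, C, Eb. Arranged as a stack of thirds they read C–Eb–G, so C is the root (a C minor triad).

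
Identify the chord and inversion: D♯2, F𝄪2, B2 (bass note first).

B augmented, first inversion

The distinct note names are D#, F##, B. Stacked in thirds they read B–D#–F##, which is an augmented triad on B.
The lowest note is D#, the third of the chord, so this is first inversion (figured bass 6).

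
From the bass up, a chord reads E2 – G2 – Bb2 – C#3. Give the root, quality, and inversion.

C# diminished seventh, first inversion

Reducing to letter names: E, G, Bb, C#. These stack in thirds as C#–E–G–Bb — a C# diminished seventh chord.
The lowest note is E, the third of the chord, so this is first inversion (figured bass 6/5).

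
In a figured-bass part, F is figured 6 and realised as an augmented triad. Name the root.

The figures 6 mean the third of the chord is in the bass. If F is the third of an augmented triad, the root is Db (chord tones Db–F–A).

Db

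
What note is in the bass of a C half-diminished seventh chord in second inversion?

In second inversion the fifth is lowest. For C half-diminished seventh (C–Eb–Gb–Bb) that is Gb.

Gb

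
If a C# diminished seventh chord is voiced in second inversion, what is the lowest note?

The fifth of C# diminished seventh (C#–E–G–Bb) is G; that is the bass in second inversion.

G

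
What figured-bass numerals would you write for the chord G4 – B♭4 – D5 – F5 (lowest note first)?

The notes G, Bb, D, F stack in thirds as G–Bb–D–F — a G minor seventh chord. The bass G is the root, so this is root position: figured 7.

7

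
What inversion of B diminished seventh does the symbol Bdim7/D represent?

Bdim7/D means B diminished seventh with D in the bass. D is the third of B diminished seventh (B–D–F–Ab), so this is first inversion.

first inversion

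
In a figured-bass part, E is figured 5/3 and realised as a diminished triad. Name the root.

E

The figures 5/3 mean the root of the chord is in the bass. If E is the root of a diminished triad, the root is E (chord tones E–G–Bb).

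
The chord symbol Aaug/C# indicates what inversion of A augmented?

Aaug/C# means A augmented with C# in the bass. C# is the third of A augmented (A–C#–E#), so this is first inversion.

first inversion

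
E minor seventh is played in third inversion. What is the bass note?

E minor seventh is E–G–B–D. Third inversion places the seventh in the bass: D.

D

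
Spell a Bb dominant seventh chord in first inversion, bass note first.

Bb dominant seventh is Bb–D–F–Ab. First inversion puts the third (D) in the bass, with the remaining tones above: D, F, Ab, Bb.

D, F, Ab, Bb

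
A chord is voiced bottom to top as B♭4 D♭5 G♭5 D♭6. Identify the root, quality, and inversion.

The distinct note names are Bb, Db, Gb. Stacked in thirds they read Gb–Bb–Db, which is a major triad on Gb.
The lowest note is Bb, the third of the chord, so this is first inversion (figured bass 6).

Gb major, first inversion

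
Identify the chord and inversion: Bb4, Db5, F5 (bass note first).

Bb minor, root position

The distinct note names are Bb, Db, F. Stacked in thirds they read Bb–Db–F, which is a minor triad on Bb.
The lowest note is Bb, the root of the chord, so this is root position (figured bass 5/3).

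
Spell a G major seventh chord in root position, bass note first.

G, B, D, F#

The chord tones are G–B–D–F#. With the root (G) lowest for root position: G, B, D, F#.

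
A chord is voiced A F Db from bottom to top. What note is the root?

A, F, Db are the tones of a Db augmented triad (Db–F–A), making Db the root.

Db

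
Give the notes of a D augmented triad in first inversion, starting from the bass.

F#, A#, D

Spelling D augmented: D–F#–A#. In first inversion the third is bass, giving F#, A#, D from the bottom.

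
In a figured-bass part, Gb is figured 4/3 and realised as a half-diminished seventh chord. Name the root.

C

The figures 4/3 mean the fifth of the chord is in the bass. If Gb is the fifth of a half-diminished seventh chord, the root is C (chord tones C–Eb–Gb–Bb).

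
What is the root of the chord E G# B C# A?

The distinct letter names are E, G#, B, C#, A. Arranged as a stack of thirds they read A–C#–E–G#–B, so A is the root (an A major ninth chord).

A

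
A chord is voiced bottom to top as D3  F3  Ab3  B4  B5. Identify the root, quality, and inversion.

B diminished seventh, first inversion

The pitch classes D, F, Ab, B arrange in thirds as B–D–F–Ab: a B diminished seventh chord.
With the third (D) in the bass, the chord is in first inversion (figured bass 6/5).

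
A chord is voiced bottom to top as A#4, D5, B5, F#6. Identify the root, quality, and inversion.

Reducing to letter names: A#, D, B, F#. These stack in thirds as B–D–F#–A# — a B minor-major seventh chord.
With the seventh (A#) in the bass, the chord is in third inversion (figured bass 4/2).

B minor-major seventh, third inversion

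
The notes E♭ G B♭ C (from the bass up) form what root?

C

Reordering Eb, G, Bb, C into stacked thirds gives C–Eb–G–Bb; the bottom of that stack, C, is the root.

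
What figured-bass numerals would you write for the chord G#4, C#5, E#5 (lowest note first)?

The notes G#, C#, E# stack in thirds as C#–E#–G# — a C# major triad. The bass G# is the fifth, so this is second inversion: figured 6/4.

6/4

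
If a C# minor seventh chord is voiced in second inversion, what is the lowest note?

G#

The fifth of C# minor seventh (C#–E–G#–B) is G#; that is the bass in second inversion.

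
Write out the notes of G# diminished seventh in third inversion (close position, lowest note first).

F, G#, B, D

The chord tones are G#–B–D–F. With the seventh (F) lowest for third inversion: F, G#, B, D.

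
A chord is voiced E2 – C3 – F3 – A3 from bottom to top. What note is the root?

Reordering E, C, F, A into stacked thirds gives F–A–C–E; the bottom of that stack, F, is the root.

F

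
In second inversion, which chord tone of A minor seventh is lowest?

In second inversion the fifth is lowest. For A minor seventh (A–C–E–G) that is E.

E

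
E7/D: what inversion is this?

third inversion

E7/D means E dominant seventh with D in the bass. D is the seventh of E dominant seventh (E–G#–B–D), so this is third inversion.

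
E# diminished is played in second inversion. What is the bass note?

E# diminished is E#–G#–B. Second inversion places the fifth in the bass: B.

B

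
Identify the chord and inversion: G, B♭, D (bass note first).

G minor, root position

The distinct note names are G, Bb, D. Stacked in thirds they read G–Bb–D, which is a minor triad on G.
G is the root of G minor; root in the bass means root position (figured bass 5/3).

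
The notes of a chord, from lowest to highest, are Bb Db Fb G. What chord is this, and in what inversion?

G diminished seventh, first inversion

The pitch classes Bb, Db, Fb, G arrange in thirds as G–Bb–Db–Fb: a G diminished seventh chord.
With the third (Bb) in the bass, the chord is in first inversion (figured bass 6/5).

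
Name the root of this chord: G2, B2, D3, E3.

Reordering G, B, D, E into stacked thirds gives E–G–B–D; the bottom of that stack, E, is the root.

E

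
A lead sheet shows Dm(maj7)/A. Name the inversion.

Dm(maj7)/A means D minor-major seventh with A in the bass. A is the fifth of D minor-major seventh (D–F–A–C#), so this is second inversion.

second inversion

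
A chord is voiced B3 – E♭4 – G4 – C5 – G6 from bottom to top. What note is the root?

Reordering B, Eb, G, C into stacked thirds gives C–Eb–G–B; the bottom of that stack, C, is the root.

C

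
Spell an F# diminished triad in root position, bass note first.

F# diminished is F#–A–C. Root position puts the root (F#) in the bass, with the remaining tones above: F#, A, C.

F#, A, C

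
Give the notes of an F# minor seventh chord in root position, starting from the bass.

F# minor seventh is F#–A–C#–E. Root position puts the root (F#) in the bass, with the remaining tones above: F#, A, C#, E.

F#, A, C#, E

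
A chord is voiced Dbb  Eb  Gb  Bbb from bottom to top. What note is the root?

The distinct letter names are Dbb, Eb, Gb, Bbb. Arranged as a stack of thirds they read Eb–Gb–Bbb–Dbb, so Eb is the root (an Eb diminished seventh chord).

Eb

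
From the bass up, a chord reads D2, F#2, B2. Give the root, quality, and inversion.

Reducing to letter names: D, F#, B. These stack in thirds as B–D–F# — a B minor triad.
The lowest note is D, the third of the chord, so this is first inversion (figured bass 6).

B minor, first inversion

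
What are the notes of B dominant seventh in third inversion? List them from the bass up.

Spelling B dominant seventh: B–D#–F#–A. In third inversion the seventh is bass, giving A, B, D#, F# from the bottom.

A, B, D#, F#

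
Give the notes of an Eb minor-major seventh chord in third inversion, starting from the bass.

D, Eb, Gb, Bb

Eb minor-major seventh is Eb–Gb–Bb–D. Third inversion puts the seventh (D) in the bass, with the remaining tones above: D, Eb, Gb, Bb.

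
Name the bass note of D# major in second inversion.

The fifth of D# major (D#–F##–A#) is A#; that is the bass in second inversion.

A#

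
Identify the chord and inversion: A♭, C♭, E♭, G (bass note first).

The distinct note names are Ab, Cb, Eb, G. Stacked in thirds they read Ab–Cb–Eb–G, which is a minor-major seventh chord on Ab.
With the root (Ab) in the bass, the chord is in root position (figured bass 7).

Ab minor-major seventh, root position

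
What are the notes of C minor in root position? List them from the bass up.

C minor is C–Eb–G. Root position puts the root (C) in the bass, with the remaining tones above: C, Eb, G.

C, Eb, G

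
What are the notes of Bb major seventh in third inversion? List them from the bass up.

A, Bb, D, F

The chord tones are Bb–D–F–A. With the seventh (A) lowest for third inversion: A, Bb, D, F.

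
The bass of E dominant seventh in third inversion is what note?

D

E dominant seventh is E–G#–B–D. Third inversion places the seventh in the bass: D.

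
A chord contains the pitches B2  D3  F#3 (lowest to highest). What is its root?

Reordering B, D, F# into stacked thirds gives B–D–F#; the bottom of that stack, B, is the root.

B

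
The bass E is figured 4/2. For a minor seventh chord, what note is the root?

The figures 4/2 mean the seventh of the chord is in the bass. If E is the seventh of a minor seventh chord, the root is F# (chord tones F#–A–C#–E).

F#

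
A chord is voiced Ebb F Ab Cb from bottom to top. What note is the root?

The distinct letter names are Ebb, F, Ab, Cb. Arranged as a stack of thirds they read F–Ab–Cb–Ebb, so F is the root (an F diminished seventh chord).

F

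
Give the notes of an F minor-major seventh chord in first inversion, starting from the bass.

Ab, C, E, F

The chord tones are F–Ab–C–E. With the third (Ab) lowest for first inversion: Ab, C, E, F.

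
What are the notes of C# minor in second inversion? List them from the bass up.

G#, C#, E

Spelling C# minor: C#–E–G#. In second inversion the fifth is bass, giving G#, C#, E from the bottom.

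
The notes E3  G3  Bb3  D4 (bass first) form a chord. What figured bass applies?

The notes E, G, Bb, D stack in thirds as E–G–Bb–D — an E half-diminished seventh chord. The bass E is the root, so this is root position: figured 7.

7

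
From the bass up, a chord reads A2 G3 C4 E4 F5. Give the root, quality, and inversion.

F major ninth, first inversion

Reducing to letter names: A, G, C, E, F. These stack in thirds as F–A–C–E–G — an F major ninth chord.
A is the third of F major ninth; third in the bass means first inversion.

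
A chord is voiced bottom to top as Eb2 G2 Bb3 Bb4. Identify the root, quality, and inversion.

The pitch classes Eb, G, Bb arrange in thirds as Eb–G–Bb: an Eb major triad.
With the root (Eb) in the bass, the chord is in root position (figured bass 5/3).

Eb major, root position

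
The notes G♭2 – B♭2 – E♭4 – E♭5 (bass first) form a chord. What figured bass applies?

6

The notes Gb, Bb, Eb stack in thirds as Eb–Gb–Bb — an Eb minor triad. The bass Gb is the third, so this is first inversion: figured 6.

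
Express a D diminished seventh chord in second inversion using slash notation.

Second inversion of D diminished seventh has the fifth (Ab) in the bass. As a slash chord: Ddim7/Ab.

Ddim7/Ab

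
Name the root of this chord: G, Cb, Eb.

Reordering G, Cb, Eb into stacked thirds gives Cb–Eb–G; the bottom of that stack, Cb, is the root.

Cb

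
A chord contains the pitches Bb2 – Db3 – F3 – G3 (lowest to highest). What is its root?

G

Reordering Bb, Db, F, G into stacked thirds gives G–Bb–Db–F; the bottom of that stack, G, is the root.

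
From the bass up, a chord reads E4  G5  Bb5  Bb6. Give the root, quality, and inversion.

The pitch classes E, G, Bb arrange in thirds as E–G–Bb: an E diminished triad.
The lowest note is E, the root of the chord, so this is root position (figured bass 5/3).

E diminished, root position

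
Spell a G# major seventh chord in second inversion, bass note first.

D#, F##, G#, B#

The chord tones are G#–B#–D#–F##. With the fifth (D#) lowest for second inversion: D#, F##, G#, B#.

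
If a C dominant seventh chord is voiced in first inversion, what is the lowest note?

In first inversion the third is lowest. For C dominant seventh (C–E–G–Bb) that is E.

E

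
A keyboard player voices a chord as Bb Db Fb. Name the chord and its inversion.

Bb diminished, root position

The distinct note names are Bb, Db, Fb. Stacked in thirds they read Bb–Db–Fb, which is a diminished triad on Bb.
Bb is the root of Bb diminished; root in the bass means root position (figured bass 5/3).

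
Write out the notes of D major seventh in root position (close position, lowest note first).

D major seventh is D–F#–A–C#. Root position puts the root (D) in the bass, with the remaining tones above: D, F#, A, C#.

D, F#, A, C#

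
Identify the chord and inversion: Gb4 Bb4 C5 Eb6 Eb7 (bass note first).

The pitch classes Gb, Bb, C, Eb arrange in thirds as C–Eb–Gb–Bb: a C half-diminished seventh chord.
The lowest note is Gb, the fifth of the chord, so this is second inversion (figured bass 4/3).

C half-diminished seventh, second inversion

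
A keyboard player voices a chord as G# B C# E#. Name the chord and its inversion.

C# dominant seventh, second inversion

The distinct note names are G#, B, C#, E#. Stacked in thirds they read C#–E#–G#–B, which is a dominant seventh chord on C#.
The lowest note is G#, the fifth of the chord, so this is second inversion (figured bass 4/3).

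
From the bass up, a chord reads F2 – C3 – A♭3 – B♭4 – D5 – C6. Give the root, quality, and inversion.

Bb dominant ninth, second inversion

Reducing to letter names: F, C, Ab, Bb, D. These stack in thirds as Bb–D–F–Ab–C — a Bb dominant ninth chord.
With the fifth (F) in the bass, the chord is in second inversion.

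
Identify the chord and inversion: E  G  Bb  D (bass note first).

Reducing to letter names: E, G, Bb, D. These stack in thirds as E–G–Bb–D — an E half-diminished seventh chord.
E is the root of E half-diminished seventh; root in the bass means root position (figured bass 7).

E half-diminished seventh, root position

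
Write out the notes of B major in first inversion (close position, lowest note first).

D#, F#, B

Spelling B major: B–D#–F#. In first inversion the third is bass, giving D#, F#, B from the bottom.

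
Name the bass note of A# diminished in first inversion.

C#

In first inversion the third is lowest. For A# diminished (A#–C#–E) that is C#.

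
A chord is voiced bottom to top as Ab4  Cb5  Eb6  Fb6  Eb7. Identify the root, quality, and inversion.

Fb major seventh, first inversion

The pitch classes Ab, Cb, Eb, Fb arrange in thirds as Fb–Ab–Cb–Eb: an Fb major seventh chord.
The lowest note is Ab, the third of the chord, so this is first inversion (figured bass 6/5).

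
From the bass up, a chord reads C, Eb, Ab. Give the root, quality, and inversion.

Ab major, first inversion

The distinct note names are C, Eb, Ab. Stacked in thirds they read Ab–C–Eb, which is a major triad on Ab.
With the third (C) in the bass, the chord is in first inversion (figured bass 6).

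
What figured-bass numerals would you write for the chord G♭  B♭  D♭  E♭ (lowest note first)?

The notes Gb, Bb, Db, Eb stack in thirds as Eb–Gb–Bb–Db — an Eb minor seventh chord. The bass Gb is the third, so this is first inversion: figured 6/5.

6/5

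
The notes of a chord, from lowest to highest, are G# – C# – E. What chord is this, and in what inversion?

Reducing to letter names: G#, C#, E. These stack in thirds as C#–E–G# — a C# minor triad.
The lowest note is G#, the fifth of the chord, so this is second inversion (figured bass 6/4).

C# minor, second inversion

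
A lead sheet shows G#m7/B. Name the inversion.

G#m7/B means G# minor seventh with B in the bass. B is the third of G# minor seventh (G#–B–D#–F#), so this is first inversion.

first inversion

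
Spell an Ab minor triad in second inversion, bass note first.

Ab minor is Ab–Cb–Eb. Second inversion puts the fifth (Eb) in the bass, with the remaining tones above: Eb, Ab, Cb.

Eb, Ab, Cb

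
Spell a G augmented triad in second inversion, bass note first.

D#, G, B

The chord tones are G–B–D#. With the fifth (D#) lowest for second inversion: D#, G, B.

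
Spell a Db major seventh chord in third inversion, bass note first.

The chord tones are Db–F–Ab–C. With the seventh (C) lowest for third inversion: C, Db, F, Ab.

C, Db, F, Ab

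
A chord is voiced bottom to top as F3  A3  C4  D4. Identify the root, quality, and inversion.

Reducing to letter names: F, A, C, D. These stack in thirds as D–F–A–C — a D minor seventh chord.
F is the third of D minor seventh; third in the bass means first inversion (figured bass 6/5).

D minor seventh, first inversion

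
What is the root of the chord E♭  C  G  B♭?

Eb, C, G, Bb are the tones of a C minor seventh chord (C–Eb–G–Bb), making C the root.

C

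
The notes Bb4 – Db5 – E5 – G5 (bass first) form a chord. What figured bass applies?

4/3

The notes Bb, Db, E, G stack in thirds as E–G–Bb–Db — an E diminished seventh chord. The bass Bb is the fifth, so this is second inversion: figured 4/3.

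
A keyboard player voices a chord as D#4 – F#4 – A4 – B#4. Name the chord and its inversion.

Reducing to letter names: D#, F#, A, B#. These stack in thirds as B#–D#–F#–A — a B# diminished seventh chord.
With the third (D#) in the bass, the chord is in first inversion (figured bass 6/5).

B# diminished seventh, first inversion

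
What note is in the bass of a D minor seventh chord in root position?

In root position the root is lowest. For D minor seventh (D–F–A–C) that is D.

D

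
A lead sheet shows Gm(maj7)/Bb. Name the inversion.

Gm(maj7)/Bb means G minor-major seventh with Bb in the bass. Bb is the third of G minor-major seventh (G–Bb–D–F#), so this is first inversion.

first inversion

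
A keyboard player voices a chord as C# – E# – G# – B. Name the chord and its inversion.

C# dominant seventh, root position

The pitch classes C#, E#, G#, B arrange in thirds as C#–E#–G#–B: a C# dominant seventh chord.
C# is the root of C# dominant seventh; root in the bass means root position (figured bass 7).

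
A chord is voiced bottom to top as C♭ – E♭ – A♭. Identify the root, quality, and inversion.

Ab minor, first inversion

Reducing to letter names: Cb, Eb, Ab. These stack in thirds as Ab–Cb–Eb — an Ab minor triad.
With the third (Cb) in the bass, the chord is in first inversion (figured bass 6).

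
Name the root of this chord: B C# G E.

C#

B, C#, G, E are the tones of a C# half-diminished seventh chord (C#–E–G–B), making C# the root.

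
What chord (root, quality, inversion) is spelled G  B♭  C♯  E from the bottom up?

C# diminished seventh, second inversion

Reducing to letter names: G, Bb, C#, E. These stack in thirds as C#–E–G–Bb — a C# diminished seventh chord.
The lowest note is G, the fifth of the chord, so this is second inversion (figured bass 4/3).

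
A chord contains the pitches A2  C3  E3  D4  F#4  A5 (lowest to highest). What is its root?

D

A, C, E, D, F# are the tones of a D dominant ninth chord (D–F#–A–C–E), making D the root.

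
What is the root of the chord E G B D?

Reordering E, G, B, D into stacked thirds gives E–G–B–D; the bottom of that stack, E, is the root.

E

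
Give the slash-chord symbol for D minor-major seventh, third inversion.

Dm(maj7)/C#

Third inversion of D minor-major seventh has the seventh (C#) in the bass. As a slash chord: Dm(maj7)/C#.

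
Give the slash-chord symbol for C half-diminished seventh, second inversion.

Cø7/Gb

Second inversion of C half-diminished seventh has the fifth (Gb) in the bass. As a slash chord: Cø7/Gb.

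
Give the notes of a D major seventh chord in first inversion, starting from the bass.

The chord tones are D–F#–A–C#. With the third (F#) lowest for first inversion: F#, A, C#, D.

F#, A, C#, D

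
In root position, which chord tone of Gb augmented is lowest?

Gb

Gb augmented is Gb–Bb–D. Root position places the root in the bass: Gb.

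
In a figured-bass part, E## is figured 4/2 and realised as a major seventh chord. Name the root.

The figures 4/2 mean the seventh of the chord is in the bass. If E## is the seventh of a major seventh chord, the root is F## (chord tones F##–A##–C##–E##).

F##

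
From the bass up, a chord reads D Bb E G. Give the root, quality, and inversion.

The pitch classes D, Bb, E, G arrange in thirds as E–G–Bb–D: an E half-diminished seventh chord.
D is the seventh of E half-diminished seventh; seventh in the bass means third inversion (figured bass 4/2).

E half-diminished seventh, third inversion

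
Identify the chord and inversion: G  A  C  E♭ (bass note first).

The pitch classes G, A, C, Eb arrange in thirds as A–C–Eb–G: an A half-diminished seventh chord.
With the seventh (G) in the bass, the chord is in third inversion (figured bass 4/2).

A half-diminished seventh, third inversion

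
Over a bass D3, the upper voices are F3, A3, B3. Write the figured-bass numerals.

6/5

The notes D, F, A, B stack in thirds as B–D–F–A — a B half-diminished seventh chord. The bass D is the third, so this is first inversion: figured 6/5.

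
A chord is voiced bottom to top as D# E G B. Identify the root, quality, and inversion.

E minor-major seventh, third inversion

The pitch classes D#, E, G, B arrange in thirds as E–G–B–D#: an E minor-major seventh chord.
D# is the seventh of E minor-major seventh; seventh in the bass means third inversion (figured bass 4/2).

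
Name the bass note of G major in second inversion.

The fifth of G major (G–B–D) is D; that is the bass in second inversion.

D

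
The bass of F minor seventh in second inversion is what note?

C

In second inversion the fifth is lowest. For F minor seventh (F–Ab–C–Eb) that is C.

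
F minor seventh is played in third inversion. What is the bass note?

Eb

The seventh of F minor seventh (F–Ab–C–Eb) is Eb; that is the bass in third inversion.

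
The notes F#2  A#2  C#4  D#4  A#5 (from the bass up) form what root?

D#

Reordering F#, A#, C#, D# into stacked thirds gives D#–F#–A#–C#; the bottom of that stack, D#, is the root.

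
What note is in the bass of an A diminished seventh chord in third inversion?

Gb

A diminished seventh is A–C–Eb–Gb. Third inversion places the seventh in the bass: Gb.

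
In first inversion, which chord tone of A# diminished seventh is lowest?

C#

A# diminished seventh is A#–C#–E–G. First inversion places the third in the bass: C#.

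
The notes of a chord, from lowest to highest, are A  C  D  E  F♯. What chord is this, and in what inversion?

The distinct note names are A, C, D, E, F#. Stacked in thirds they read D–F#–A–C–E, which is a dominant ninth chord on D.
The lowest note is A, the fifth of the chord, so this is second inversion.

D dominant ninth, second inversion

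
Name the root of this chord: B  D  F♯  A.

The distinct letter names are B, D, F#, A. Arranged as a stack of thirds they read B–D–F#–A, so B is the root (a B minor seventh chord).

B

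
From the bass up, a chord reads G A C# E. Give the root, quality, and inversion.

A dominant seventh, third inversion

The distinct note names are G, A, C#, E. Stacked in thirds they read A–C#–E–G, which is a dominant seventh chord on A.
The lowest note is G, the seventh of the chord, so this is third inversion (figured bass 4/2).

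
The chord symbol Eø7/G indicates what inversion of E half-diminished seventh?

Eø7/G means E half-diminished seventh with G in the bass. G is the third of E half-diminished seventh (E–G–Bb–D), so this is first inversion.

first inversion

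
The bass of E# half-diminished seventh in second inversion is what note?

The fifth of E# half-diminished seventh (E#–G#–B–D#) is B; that is the bass in second inversion.

B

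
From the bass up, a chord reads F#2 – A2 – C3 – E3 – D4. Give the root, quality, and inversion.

The distinct note names are F#, A, C, E, D. Stacked in thirds they read D–F#–A–C–E, which is a dominant ninth chord on D.
F# is the third of D dominant ninth; third in the bass means first inversion.

D dominant ninth, first inversion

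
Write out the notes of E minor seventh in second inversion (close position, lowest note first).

B, D, E, G

Spelling E minor seventh: E–G–B–D. In second inversion the fifth is bass, giving B, D, E, G from the bottom.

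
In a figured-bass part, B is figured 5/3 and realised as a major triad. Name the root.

B

The figures 5/3 mean the root of the chord is in the bass. If B is the root of a major triad, the root is B (chord tones B–D#–F#).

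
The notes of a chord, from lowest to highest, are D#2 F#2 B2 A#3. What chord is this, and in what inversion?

The distinct note names are D#, F#, B, A#. Stacked in thirds they read B–D#–F#–A#, which is a major seventh chord on B.
With the third (D#) in the bass, the chord is in first inversion (figured bass 6/5).

B major seventh, first inversion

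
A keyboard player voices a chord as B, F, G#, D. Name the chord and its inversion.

G# diminished seventh, first inversion

The pitch classes B, F, G#, D arrange in thirds as G#–B–D–F: a G# diminished seventh chord.
The lowest note is B, the third of the chord, so this is first inversion (figured bass 6/5).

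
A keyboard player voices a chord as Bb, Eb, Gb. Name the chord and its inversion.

Eb minor, second inversion

Reducing to letter names: Bb, Eb, Gb. These stack in thirds as Eb–Gb–Bb — an Eb minor triad.
With the fifth (Bb) in the bass, the chord is in second inversion (figured bass 6/4).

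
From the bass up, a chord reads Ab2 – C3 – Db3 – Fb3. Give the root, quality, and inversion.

The pitch classes Ab, C, Db, Fb arrange in thirds as Db–Fb–Ab–C: a Db minor-major seventh chord.
Ab is the fifth of Db minor-major seventh; fifth in the bass means second inversion (figured bass 4/3).

Db minor-major seventh, second inversion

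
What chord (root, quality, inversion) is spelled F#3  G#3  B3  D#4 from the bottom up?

Reducing to letter names: F#, G#, B, D#. These stack in thirds as G#–B–D#–F# — a G# minor seventh chord.
With the seventh (F#) in the bass, the chord is in third inversion (figured bass 4/2).

G# minor seventh, third inversion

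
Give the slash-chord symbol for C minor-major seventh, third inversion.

Third inversion of C minor-major seventh has the seventh (B) in the bass. As a slash chord: Cm(maj7)/B.

Cm(maj7)/B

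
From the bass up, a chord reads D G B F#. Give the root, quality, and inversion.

G major seventh, second inversion

The distinct note names are D, G, B, F#. Stacked in thirds they read G–B–D–F#, which is a major seventh chord on G.
The lowest note is D, the fifth of the chord, so this is second inversion (figured bass 4/3).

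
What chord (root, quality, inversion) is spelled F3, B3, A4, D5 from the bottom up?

The distinct note names are F, B, A, D. Stacked in thirds they read B–D–F–A, which is a half-diminished seventh chord on B.
F is the fifth of B half-diminished seventh; fifth in the bass means second inversion (figured bass 4/3).

B half-diminished seventh, second inversion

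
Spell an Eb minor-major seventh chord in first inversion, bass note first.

Gb, Bb, D, Eb

Eb minor-major seventh is Eb–Gb–Bb–D. First inversion puts the third (Gb) in the bass, with the remaining tones above: Gb, Bb, D, Eb.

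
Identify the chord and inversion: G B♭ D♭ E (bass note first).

E diminished seventh, first inversion

The pitch classes G, Bb, Db, E arrange in thirds as E–G–Bb–Db: an E diminished seventh chord.
The lowest note is G, the third of the chord, so this is first inversion (figured bass 6/5).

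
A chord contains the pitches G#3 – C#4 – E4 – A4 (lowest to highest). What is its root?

A

The distinct letter names are G#, C#, E, A. Arranged as a stack of thirds they read A–C#–E–G#, so A is the root (an A major seventh chord).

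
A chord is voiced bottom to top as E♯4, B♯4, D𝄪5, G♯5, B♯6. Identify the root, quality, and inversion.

E# minor-major seventh, root position

The distinct note names are E#, B#, D##, G#. Stacked in thirds they read E#–G#–B#–D##, which is a minor-major seventh chord on E#.
With the root (E#) in the bass, the chord is in root position (figured bass 7).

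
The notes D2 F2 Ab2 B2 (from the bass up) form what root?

B

D, F, Ab, B are the tones of a B diminished seventh chord (B–D–F–Ab), making B the root.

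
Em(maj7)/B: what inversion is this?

Em(maj7)/B means E minor-major seventh with B in the bass. B is the fifth of E minor-major seventh (E–G–B–D#), so this is second inversion.

second inversion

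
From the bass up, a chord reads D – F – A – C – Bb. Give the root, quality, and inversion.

Bb major ninth, first inversion

Reducing to letter names: D, F, A, C, Bb. These stack in thirds as Bb–D–F–A–C — a Bb major ninth chord.
D is the third of Bb major ninth; third in the bass means first inversion.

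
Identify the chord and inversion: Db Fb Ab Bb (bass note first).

The pitch classes Db, Fb, Ab, Bb arrange in thirds as Bb–Db–Fb–Ab: a Bb half-diminished seventh chord.
Db is the third of Bb half-diminished seventh; third in the bass means first inversion (figured bass 6/5).

Bb half-diminished seventh, first inversion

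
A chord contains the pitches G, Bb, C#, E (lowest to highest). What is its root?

Reordering G, Bb, C#, E into stacked thirds gives C#–E–G–Bb; the bottom of that stack, C#, is the root.

C#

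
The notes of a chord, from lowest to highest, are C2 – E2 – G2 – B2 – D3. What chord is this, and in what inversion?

C major ninth, root position

The pitch classes C, E, G, B, D arrange in thirds as C–E–G–B–D: a C major ninth chord.
The lowest note is C, the root of the chord, so this is root position.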